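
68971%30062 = 8847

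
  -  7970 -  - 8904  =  934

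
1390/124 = 695/62= 11.21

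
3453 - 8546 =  - 5093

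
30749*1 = 30749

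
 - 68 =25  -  93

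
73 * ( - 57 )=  - 4161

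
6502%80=22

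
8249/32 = 257 + 25/32 = 257.78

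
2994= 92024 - 89030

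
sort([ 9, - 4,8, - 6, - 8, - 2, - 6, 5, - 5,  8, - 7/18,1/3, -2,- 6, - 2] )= [-8, - 6, - 6, - 6, - 5, - 4, - 2, - 2, - 2 , - 7/18,1/3,  5, 8 , 8, 9]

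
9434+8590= 18024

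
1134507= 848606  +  285901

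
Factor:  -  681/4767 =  - 1/7 = -7^( -1)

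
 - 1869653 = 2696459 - 4566112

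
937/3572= 937/3572 = 0.26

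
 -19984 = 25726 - 45710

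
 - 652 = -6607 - -5955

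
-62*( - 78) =4836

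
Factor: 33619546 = 2^1*151^1*111323^1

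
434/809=434/809 = 0.54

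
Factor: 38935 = 5^1*13^1*599^1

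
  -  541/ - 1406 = 541/1406 = 0.38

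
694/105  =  6 + 64/105=6.61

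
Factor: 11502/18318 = 27/43 = 3^3*43^( - 1) 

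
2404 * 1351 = 3247804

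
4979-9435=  - 4456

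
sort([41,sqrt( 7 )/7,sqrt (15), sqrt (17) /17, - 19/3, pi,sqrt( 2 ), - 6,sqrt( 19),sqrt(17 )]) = [-19/3, - 6,sqrt( 17) /17,sqrt (7)/7,sqrt ( 2),pi,sqrt ( 15), sqrt( 17),sqrt(19),41] 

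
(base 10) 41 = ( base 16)29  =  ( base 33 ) 18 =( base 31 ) 1A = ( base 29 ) 1c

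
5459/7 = 5459/7 = 779.86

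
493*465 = 229245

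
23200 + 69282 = 92482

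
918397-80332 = 838065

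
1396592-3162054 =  - 1765462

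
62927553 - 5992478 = 56935075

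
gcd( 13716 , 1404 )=108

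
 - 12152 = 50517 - 62669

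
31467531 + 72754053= 104221584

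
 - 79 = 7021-7100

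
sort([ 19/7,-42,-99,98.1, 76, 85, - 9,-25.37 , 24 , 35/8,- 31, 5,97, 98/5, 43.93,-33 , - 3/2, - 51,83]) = [ - 99, - 51,-42, - 33, - 31, - 25.37, - 9,- 3/2, 19/7,  35/8, 5 , 98/5, 24,43.93,  76,  83,  85, 97, 98.1 ] 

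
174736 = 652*268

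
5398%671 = 30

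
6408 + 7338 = 13746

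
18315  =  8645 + 9670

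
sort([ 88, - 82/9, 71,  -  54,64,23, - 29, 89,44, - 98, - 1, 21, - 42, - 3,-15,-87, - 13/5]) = [-98,-87, - 54, - 42, - 29,-15, - 82/9, - 3, - 13/5, - 1, 21, 23,44,64, 71, 88,89] 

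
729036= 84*8679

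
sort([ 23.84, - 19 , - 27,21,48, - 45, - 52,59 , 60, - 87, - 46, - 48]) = [ - 87, - 52, - 48,-46, - 45,-27, - 19,21, 23.84 , 48, 59,60]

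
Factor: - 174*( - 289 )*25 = 1257150 = 2^1  *3^1 * 5^2*17^2 * 29^1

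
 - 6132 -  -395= - 5737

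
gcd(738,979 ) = 1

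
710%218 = 56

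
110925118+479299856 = 590224974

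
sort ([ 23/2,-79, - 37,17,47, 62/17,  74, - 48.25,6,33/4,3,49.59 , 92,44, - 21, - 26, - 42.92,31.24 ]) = [-79, - 48.25, - 42.92, - 37, - 26, - 21, 3, 62/17,6, 33/4,23/2,17, 31.24,44,47, 49.59,74,92]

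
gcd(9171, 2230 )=1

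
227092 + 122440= 349532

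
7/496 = 7/496 = 0.01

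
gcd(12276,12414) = 6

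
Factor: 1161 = 3^3  *43^1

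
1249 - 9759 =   -  8510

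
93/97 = 93/97 = 0.96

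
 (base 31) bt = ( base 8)562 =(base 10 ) 370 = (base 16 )172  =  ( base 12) 26A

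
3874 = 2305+1569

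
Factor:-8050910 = - 2^1 * 5^1*7^1*115013^1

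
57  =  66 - 9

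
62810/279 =225 + 35/279 = 225.13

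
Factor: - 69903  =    -  3^4 * 863^1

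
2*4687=9374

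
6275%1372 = 787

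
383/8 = 47 + 7/8 = 47.88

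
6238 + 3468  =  9706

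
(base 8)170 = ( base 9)143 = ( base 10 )120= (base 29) 44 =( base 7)231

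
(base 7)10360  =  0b101000011110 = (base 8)5036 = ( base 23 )4ke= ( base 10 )2590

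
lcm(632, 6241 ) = 49928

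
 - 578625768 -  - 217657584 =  - 360968184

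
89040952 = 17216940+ 71824012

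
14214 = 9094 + 5120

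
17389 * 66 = 1147674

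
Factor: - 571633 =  - 571633^1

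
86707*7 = 606949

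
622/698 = 311/349 = 0.89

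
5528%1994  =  1540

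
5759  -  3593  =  2166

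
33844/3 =11281 + 1/3  =  11281.33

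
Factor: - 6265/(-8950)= 7/10 = 2^(  -  1 )*5^ ( -1) * 7^1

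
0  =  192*0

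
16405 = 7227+9178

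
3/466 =3/466 = 0.01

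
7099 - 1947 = 5152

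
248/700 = 62/175 = 0.35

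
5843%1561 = 1160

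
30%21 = 9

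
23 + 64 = 87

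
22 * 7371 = 162162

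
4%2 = 0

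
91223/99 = 921 +4/9 =921.44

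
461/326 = 1 + 135/326 = 1.41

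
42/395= 42/395 = 0.11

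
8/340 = 2/85 = 0.02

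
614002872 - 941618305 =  - 327615433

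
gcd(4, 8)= 4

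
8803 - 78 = 8725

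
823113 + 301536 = 1124649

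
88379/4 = 88379/4 = 22094.75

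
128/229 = 128/229 = 0.56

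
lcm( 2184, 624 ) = 4368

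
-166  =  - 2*83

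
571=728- 157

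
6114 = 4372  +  1742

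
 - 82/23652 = - 41/11826= -0.00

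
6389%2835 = 719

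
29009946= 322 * 90093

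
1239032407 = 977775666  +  261256741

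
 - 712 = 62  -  774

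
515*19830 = 10212450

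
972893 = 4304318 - 3331425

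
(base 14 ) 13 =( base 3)122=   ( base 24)H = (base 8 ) 21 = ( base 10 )17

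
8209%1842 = 841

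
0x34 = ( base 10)52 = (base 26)20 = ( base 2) 110100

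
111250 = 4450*25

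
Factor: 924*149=137676 = 2^2*3^1 * 7^1 * 11^1 * 149^1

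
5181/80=5181/80=   64.76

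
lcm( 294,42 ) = 294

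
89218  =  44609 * 2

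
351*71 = 24921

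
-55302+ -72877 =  - 128179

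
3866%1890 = 86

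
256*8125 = 2080000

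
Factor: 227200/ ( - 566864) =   -  2^3*5^2*499^( - 1)= - 200/499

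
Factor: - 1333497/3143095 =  - 3^1*5^( - 1)*11^1*17^1*113^( - 1)*2377^1*5563^( - 1) 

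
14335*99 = 1419165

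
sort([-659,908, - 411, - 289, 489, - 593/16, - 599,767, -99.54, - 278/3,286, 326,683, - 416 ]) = [ - 659, - 599, - 416, - 411,-289, - 99.54, - 278/3, - 593/16, 286,326 , 489, 683,  767,908] 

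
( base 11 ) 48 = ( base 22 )28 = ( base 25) 22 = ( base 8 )64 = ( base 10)52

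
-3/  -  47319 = 1/15773 =0.00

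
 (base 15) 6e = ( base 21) 4k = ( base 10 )104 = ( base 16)68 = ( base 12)88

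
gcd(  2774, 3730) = 2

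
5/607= 5/607 = 0.01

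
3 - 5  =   - 2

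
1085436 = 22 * 49338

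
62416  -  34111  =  28305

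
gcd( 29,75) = 1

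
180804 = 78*2318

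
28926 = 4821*6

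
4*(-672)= - 2688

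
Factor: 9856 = 2^7*7^1*11^1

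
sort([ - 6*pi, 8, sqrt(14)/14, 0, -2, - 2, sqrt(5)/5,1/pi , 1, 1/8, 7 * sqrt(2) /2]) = [ - 6* pi,  -  2, - 2, 0, 1/8 , sqrt (14)/14 , 1/pi, sqrt( 5)/5,1, 7*sqrt( 2 ) /2 , 8]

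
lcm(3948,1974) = 3948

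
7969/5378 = 1+2591/5378 = 1.48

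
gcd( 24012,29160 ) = 36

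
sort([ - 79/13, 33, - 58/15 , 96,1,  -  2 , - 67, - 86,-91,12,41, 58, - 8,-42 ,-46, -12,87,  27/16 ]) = [ - 91,  -  86, - 67 ,-46,- 42,-12 ,-8,-79/13, - 58/15, - 2 , 1 , 27/16,  12,33, 41 , 58 , 87,96 ] 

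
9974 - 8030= 1944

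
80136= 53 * 1512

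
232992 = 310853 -77861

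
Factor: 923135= 5^1*184627^1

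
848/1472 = 53/92 = 0.58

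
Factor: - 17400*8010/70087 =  - 2^4* 3^3 * 5^3*29^1 * 89^1*109^( - 1)*643^( - 1)= - 139374000/70087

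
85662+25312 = 110974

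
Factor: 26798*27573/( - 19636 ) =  - 2^( - 1 )* 3^1*7^1*13^1*101^1*4909^( -1)*13399^1 = - 369450627/9818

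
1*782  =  782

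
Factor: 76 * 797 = 60572=   2^2 * 19^1 * 797^1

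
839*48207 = 40445673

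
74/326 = 37/163 = 0.23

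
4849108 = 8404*577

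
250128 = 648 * 386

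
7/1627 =7/1627 = 0.00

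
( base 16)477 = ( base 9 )1510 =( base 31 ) 15R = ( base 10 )1143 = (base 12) 7B3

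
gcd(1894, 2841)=947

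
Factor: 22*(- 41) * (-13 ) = 2^1*11^1 * 13^1*41^1 = 11726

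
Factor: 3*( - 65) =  - 195 = - 3^1*5^1*13^1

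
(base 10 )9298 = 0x2452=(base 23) hd6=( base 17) 1F2G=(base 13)4303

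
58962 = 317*186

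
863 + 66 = 929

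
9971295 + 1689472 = 11660767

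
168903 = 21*8043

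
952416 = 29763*32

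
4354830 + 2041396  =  6396226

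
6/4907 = 6/4907 = 0.00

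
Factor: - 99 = -3^2*11^1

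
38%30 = 8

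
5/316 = 5/316=0.02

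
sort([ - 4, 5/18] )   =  [ - 4, 5/18] 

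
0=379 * 0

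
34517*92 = 3175564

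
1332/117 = 148/13 = 11.38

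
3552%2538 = 1014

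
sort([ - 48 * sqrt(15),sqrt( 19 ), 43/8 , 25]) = [ - 48*sqrt( 15),sqrt (19), 43/8,25] 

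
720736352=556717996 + 164018356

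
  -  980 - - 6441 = 5461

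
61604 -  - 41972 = 103576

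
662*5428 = 3593336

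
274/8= 137/4=34.25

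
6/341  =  6/341 =0.02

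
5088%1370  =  978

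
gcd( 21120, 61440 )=1920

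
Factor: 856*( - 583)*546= - 272480208 = - 2^4*3^1*7^1*11^1* 13^1*53^1*107^1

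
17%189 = 17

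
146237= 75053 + 71184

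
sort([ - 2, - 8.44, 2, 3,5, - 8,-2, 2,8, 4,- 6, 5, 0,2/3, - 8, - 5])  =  [- 8.44,-8, -8,  -  6, - 5, - 2,-2 , 0,2/3,2 , 2, 3,4, 5,5,8]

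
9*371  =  3339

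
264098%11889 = 2540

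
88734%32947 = 22840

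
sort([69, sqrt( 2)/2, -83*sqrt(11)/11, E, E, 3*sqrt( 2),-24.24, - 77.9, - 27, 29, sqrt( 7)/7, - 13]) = [ -77.9, - 27, - 83*sqrt( 11) /11, - 24.24, - 13, sqrt( 7)/7,sqrt(2 )/2, E, E,3*sqrt( 2),29,69]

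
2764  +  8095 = 10859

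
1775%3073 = 1775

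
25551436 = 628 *40687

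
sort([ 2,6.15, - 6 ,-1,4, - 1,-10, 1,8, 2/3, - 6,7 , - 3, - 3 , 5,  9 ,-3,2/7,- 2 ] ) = [ - 10, - 6, - 6, - 3, - 3,-3, - 2, - 1,-1, 2/7, 2/3,1, 2,  4, 5,6.15, 7, 8 , 9]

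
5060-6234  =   - 1174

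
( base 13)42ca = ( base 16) 244c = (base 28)bno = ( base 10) 9292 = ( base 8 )22114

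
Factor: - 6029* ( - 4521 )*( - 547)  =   - 14909638623 = - 3^1*11^1*137^1*547^1*6029^1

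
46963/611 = 76 + 527/611 = 76.86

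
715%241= 233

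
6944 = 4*1736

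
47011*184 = 8650024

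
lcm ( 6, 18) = 18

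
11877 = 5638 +6239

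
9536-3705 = 5831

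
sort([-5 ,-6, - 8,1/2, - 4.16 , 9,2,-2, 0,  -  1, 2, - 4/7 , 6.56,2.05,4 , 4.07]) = [-8,  -  6 ,  -  5 , - 4.16, - 2,-1,- 4/7, 0,1/2, 2,2 , 2.05, 4, 4.07,  6.56, 9]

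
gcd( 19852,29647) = 1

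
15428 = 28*551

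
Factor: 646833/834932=2^(  -  2 )*3^1*7^( - 1)*  11^1*17^1*1153^1* 29819^( - 1)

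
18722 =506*37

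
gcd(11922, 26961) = 3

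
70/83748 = 5/5982 = 0.00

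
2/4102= 1/2051 = 0.00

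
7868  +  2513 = 10381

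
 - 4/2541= -1+2537/2541 = -0.00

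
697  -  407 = 290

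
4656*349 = 1624944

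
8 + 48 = 56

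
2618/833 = 22/7 = 3.14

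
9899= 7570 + 2329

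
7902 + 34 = 7936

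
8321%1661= 16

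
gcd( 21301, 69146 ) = 7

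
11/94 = 11/94= 0.12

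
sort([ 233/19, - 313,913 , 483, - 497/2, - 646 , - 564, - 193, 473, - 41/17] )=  [ - 646, - 564, - 313, - 497/2, - 193, - 41/17,  233/19 , 473,483,913 ] 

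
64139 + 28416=92555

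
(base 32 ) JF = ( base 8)1157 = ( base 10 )623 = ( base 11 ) 517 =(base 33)it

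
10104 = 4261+5843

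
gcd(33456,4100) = 164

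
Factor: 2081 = 2081^1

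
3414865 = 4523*755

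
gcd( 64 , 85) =1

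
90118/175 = 12874/25 = 514.96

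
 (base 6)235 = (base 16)5f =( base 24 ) 3N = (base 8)137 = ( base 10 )95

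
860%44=24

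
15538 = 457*34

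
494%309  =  185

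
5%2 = 1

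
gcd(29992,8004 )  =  92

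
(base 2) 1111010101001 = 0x1EA9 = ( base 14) 2c09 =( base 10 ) 7849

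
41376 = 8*5172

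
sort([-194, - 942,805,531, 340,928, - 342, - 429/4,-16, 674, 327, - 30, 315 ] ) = [- 942,- 342,-194,-429/4,- 30, - 16, 315, 327,  340, 531, 674,  805 , 928 ]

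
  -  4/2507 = - 1 + 2503/2507  =  - 0.00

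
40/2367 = 40/2367 = 0.02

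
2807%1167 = 473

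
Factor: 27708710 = 2^1*5^1* 1453^1 *1907^1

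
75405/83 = 75405/83  =  908.49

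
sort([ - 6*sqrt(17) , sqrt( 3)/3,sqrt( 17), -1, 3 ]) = [-6*sqrt (17 ), - 1,sqrt( 3)/3, 3, sqrt (17 ) ]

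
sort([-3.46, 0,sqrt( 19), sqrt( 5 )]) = [-3.46, 0 , sqrt( 5 ), sqrt( 19 ) ]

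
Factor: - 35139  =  -3^1*  13^1*17^1 * 53^1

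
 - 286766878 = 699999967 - 986766845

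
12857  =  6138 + 6719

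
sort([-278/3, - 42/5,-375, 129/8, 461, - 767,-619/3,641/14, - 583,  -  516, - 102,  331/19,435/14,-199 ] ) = [ - 767, - 583,  -  516, - 375, - 619/3,-199, - 102, - 278/3, - 42/5, 129/8,331/19,435/14,641/14,461] 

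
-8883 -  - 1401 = - 7482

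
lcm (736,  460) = 3680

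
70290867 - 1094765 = 69196102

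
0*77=0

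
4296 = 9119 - 4823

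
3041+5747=8788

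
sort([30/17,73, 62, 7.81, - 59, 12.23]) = [ - 59 , 30/17, 7.81,12.23 , 62,  73 ] 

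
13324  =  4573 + 8751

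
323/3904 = 323/3904   =  0.08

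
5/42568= 5/42568 = 0.00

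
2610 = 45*58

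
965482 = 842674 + 122808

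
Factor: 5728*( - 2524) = -2^7*179^1*631^1 =- 14457472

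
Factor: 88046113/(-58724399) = - 59^1*1492307^1*58724399^( - 1 ) 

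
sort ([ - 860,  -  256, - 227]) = [ - 860,  -  256, - 227]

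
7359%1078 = 891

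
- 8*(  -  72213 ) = 577704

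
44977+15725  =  60702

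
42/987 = 2/47  =  0.04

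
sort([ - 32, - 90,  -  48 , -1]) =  [-90,  -  48,-32 , - 1]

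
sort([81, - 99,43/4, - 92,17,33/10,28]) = [ - 99, - 92 , 33/10,  43/4, 17, 28, 81]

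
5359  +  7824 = 13183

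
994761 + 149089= 1143850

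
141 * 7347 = 1035927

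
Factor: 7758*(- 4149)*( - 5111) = 2^1*3^4*19^1*269^1 * 431^1*461^1= 164512571562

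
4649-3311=1338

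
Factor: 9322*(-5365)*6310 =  - 2^2*5^2*29^1*37^1*59^1*79^1*631^1 = - 315579064300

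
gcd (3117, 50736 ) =3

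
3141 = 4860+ - 1719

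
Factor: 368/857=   2^4*23^1*857^(- 1)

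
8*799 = 6392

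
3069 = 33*93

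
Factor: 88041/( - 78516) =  -2^( - 2)*3^( - 2 )*727^( - 1)*29347^1 = - 29347/26172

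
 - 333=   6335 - 6668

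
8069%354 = 281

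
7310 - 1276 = 6034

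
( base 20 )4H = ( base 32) 31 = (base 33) 2v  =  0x61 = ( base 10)97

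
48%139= 48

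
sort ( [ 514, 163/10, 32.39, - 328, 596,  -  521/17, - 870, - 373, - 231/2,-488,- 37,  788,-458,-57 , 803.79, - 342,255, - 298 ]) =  [ -870, - 488, - 458,-373, - 342 ,  -  328,-298,  -  231/2, -57, - 37, -521/17 , 163/10, 32.39,255 , 514, 596, 788, 803.79]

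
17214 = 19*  906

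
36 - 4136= - 4100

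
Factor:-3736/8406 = -2^2*3^(-2 ) = -4/9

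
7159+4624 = 11783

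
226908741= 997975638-771066897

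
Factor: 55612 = 2^2*13903^1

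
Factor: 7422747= 3^1*509^1 * 4861^1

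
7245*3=21735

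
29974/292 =102+95/146 = 102.65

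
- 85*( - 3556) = 302260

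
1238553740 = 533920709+704633031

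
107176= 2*53588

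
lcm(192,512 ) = 1536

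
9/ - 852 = -3/284 = - 0.01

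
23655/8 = 23655/8 = 2956.88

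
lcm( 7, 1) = 7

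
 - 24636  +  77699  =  53063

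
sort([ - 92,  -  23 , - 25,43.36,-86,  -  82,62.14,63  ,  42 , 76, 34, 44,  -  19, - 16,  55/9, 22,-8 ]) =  [ - 92, - 86, - 82 , - 25, -23, - 19, - 16 , - 8 , 55/9,22 , 34, 42, 43.36 , 44,62.14, 63, 76 ]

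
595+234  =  829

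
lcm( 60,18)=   180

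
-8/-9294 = 4/4647 = 0.00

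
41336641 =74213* 557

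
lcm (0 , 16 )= 0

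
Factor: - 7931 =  - 7^1*11^1 * 103^1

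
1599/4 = 1599/4   =  399.75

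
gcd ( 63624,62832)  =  264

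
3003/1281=143/61 = 2.34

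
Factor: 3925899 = 3^2* 61^1*7151^1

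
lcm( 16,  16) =16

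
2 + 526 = 528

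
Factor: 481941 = 3^2 *53549^1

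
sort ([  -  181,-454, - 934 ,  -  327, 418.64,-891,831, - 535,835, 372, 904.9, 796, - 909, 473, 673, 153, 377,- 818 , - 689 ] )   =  [ - 934,-909,-891,  -  818,-689,-535, - 454, - 327,  -  181,153,372,377, 418.64,  473, 673,796 , 831,  835, 904.9] 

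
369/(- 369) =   -  1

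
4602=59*78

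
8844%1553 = 1079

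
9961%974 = 221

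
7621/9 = 7621/9 = 846.78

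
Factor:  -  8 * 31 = -248 = - 2^3*31^1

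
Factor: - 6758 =  -  2^1 * 31^1 * 109^1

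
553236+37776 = 591012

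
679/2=339 + 1/2 = 339.50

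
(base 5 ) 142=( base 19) 29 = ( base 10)47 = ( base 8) 57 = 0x2F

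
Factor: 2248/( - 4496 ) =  - 1/2 = - 2^ ( - 1)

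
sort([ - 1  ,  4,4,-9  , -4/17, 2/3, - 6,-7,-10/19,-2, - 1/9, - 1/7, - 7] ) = [-9, - 7, - 7, - 6,-2,-1, - 10/19,-4/17,-1/7,-1/9, 2/3,4, 4 ] 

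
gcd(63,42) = 21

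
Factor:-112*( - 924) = 2^6*3^1*7^2*11^1 = 103488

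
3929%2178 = 1751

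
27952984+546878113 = 574831097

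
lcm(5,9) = 45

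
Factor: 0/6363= 0^1 = 0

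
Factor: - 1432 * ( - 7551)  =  2^3 * 3^2 * 179^1*839^1= 10813032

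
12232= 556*22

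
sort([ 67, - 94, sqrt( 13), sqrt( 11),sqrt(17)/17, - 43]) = [-94, - 43,sqrt(17 ) /17, sqrt( 11),sqrt( 13 ),67]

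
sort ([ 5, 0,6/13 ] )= [ 0,6/13, 5]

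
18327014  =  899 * 20386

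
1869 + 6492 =8361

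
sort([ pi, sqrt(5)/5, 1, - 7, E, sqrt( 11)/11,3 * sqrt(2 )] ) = [ - 7, sqrt (11 ) /11, sqrt ( 5) /5,1 , E , pi, 3*sqrt(2 )]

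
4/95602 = 2/47801 = 0.00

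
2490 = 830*3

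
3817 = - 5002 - -8819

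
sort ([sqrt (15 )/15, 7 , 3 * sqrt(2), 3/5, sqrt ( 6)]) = [ sqrt( 15 ) /15, 3/5, sqrt (6), 3 * sqrt( 2), 7 ]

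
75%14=5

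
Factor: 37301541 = 3^1  *19^1*654413^1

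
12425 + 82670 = 95095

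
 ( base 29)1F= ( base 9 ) 48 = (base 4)230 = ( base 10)44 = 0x2c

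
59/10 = 59/10 = 5.90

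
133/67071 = 133/67071 = 0.00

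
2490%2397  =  93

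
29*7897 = 229013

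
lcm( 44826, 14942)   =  44826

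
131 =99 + 32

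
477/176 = 477/176 = 2.71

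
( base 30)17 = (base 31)16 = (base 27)1A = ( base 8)45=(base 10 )37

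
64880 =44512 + 20368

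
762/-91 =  - 762/91=   - 8.37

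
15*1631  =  24465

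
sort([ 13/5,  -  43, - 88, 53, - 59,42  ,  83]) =[ - 88,- 59,-43,  13/5,42,  53,83] 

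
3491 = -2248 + 5739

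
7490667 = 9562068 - 2071401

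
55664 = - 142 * ( - 392)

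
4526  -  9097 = -4571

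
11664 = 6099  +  5565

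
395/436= 395/436 = 0.91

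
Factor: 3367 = 7^1*13^1*37^1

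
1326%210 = 66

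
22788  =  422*54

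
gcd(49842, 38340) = 3834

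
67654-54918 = 12736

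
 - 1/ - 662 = 1/662=   0.00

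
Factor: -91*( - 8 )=728 = 2^3*7^1 * 13^1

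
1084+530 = 1614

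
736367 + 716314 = 1452681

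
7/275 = 7/275 = 0.03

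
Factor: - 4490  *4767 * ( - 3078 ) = 65880988740= 2^2 * 3^5*5^1 * 7^1 * 19^1 * 227^1*449^1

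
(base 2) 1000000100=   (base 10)516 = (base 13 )309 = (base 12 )370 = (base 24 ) LC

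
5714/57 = 100 + 14/57 = 100.25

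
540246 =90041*6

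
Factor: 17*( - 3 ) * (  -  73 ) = 3723 = 3^1 * 17^1 * 73^1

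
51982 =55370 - 3388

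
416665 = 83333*5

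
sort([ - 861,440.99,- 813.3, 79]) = [ - 861,-813.3, 79,440.99]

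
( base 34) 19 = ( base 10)43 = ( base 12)37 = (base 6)111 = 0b101011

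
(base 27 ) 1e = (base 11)38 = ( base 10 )41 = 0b101001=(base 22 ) 1J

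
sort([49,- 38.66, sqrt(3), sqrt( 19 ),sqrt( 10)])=[- 38.66, sqrt(3 ), sqrt(10), sqrt( 19 ),49]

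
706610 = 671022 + 35588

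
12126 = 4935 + 7191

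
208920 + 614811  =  823731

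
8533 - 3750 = 4783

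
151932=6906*22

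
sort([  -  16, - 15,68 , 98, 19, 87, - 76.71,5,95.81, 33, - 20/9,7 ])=[  -  76.71,-16, - 15,  -  20/9,5,7, 19, 33,68, 87,95.81, 98 ] 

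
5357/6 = 5357/6 = 892.83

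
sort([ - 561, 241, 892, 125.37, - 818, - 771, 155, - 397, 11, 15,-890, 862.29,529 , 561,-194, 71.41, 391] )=[ - 890, - 818, - 771 , - 561, -397, - 194,11, 15,71.41,125.37,  155, 241, 391,  529, 561,862.29,892 ]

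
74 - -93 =167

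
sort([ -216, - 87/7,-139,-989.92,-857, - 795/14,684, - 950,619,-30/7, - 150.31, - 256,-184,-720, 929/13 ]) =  [  -  989.92,- 950,-857, - 720,  -  256, - 216, - 184 ,-150.31, -139,-795/14 ,  -  87/7,-30/7,929/13,619,684 ]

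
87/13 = 87/13 = 6.69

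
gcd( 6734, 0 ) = 6734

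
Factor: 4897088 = 2^6 * 7^1*17^1*643^1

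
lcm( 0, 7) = 0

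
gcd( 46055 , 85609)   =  1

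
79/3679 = 79/3679 = 0.02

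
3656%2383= 1273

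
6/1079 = 6/1079  =  0.01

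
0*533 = 0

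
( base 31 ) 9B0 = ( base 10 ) 8990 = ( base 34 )7QE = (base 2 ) 10001100011110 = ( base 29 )AK0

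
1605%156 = 45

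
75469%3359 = 1571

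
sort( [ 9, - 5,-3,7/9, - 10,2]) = [-10, - 5 , - 3,7/9, 2,9]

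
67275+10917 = 78192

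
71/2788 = 71/2788 = 0.03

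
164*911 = 149404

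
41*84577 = 3467657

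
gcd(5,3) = 1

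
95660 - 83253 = 12407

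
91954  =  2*45977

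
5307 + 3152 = 8459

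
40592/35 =40592/35 = 1159.77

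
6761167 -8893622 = - 2132455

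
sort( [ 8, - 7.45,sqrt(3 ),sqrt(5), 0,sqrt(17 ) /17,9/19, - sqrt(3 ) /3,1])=[ - 7.45,-sqrt( 3)/3,0,sqrt( 17 ) /17  ,  9/19, 1  ,  sqrt ( 3), sqrt( 5), 8 ] 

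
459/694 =459/694 = 0.66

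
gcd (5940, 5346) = 594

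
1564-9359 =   -  7795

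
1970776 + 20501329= 22472105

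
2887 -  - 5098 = 7985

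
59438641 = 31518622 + 27920019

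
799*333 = 266067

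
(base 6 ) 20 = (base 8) 14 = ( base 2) 1100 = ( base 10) 12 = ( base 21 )C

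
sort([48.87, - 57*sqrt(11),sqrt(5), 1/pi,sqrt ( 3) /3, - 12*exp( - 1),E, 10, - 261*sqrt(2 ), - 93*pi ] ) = [ - 261*sqrt(2),  -  93*pi, - 57*sqrt ( 11), - 12 * exp( - 1),1/pi,sqrt( 3)/3,sqrt(5 ),E, 10,48.87]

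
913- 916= - 3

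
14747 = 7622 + 7125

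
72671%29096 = 14479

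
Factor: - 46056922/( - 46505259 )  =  2^1*3^(-4 ) * 89^(  -  1 ) * 1051^1*6451^( - 1)*21911^1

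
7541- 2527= 5014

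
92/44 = 2 + 1/11=2.09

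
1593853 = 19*83887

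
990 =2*495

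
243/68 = 3 + 39/68 = 3.57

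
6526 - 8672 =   -  2146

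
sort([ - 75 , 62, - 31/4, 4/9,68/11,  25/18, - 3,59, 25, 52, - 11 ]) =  [ - 75, - 11,  -  31/4, - 3, 4/9, 25/18,68/11,25, 52, 59, 62]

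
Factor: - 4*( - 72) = 2^5*3^2  =  288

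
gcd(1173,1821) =3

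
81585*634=51724890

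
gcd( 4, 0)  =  4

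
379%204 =175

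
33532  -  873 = 32659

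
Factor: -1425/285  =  - 5^1 =- 5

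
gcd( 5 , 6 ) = 1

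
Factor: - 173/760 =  - 2^(  -  3)*5^(  -  1)*19^( - 1)*173^1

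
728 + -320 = 408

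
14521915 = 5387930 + 9133985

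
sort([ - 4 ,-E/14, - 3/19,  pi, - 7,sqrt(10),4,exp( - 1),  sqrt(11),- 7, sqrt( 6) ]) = [  -  7 ,-7, - 4,- E/14 , - 3/19,exp( - 1),sqrt(6), pi,sqrt ( 10),  sqrt( 11 ), 4]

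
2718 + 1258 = 3976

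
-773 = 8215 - 8988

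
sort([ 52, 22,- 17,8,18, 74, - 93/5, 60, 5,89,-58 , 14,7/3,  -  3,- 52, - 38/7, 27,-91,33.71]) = [-91, - 58, - 52, - 93/5, - 17, - 38/7, - 3,7/3,5 , 8,14 , 18,22,27,33.71, 52,60, 74 , 89] 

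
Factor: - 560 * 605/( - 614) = 2^3 * 5^2*7^1*11^2*307^(-1) = 169400/307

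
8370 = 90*93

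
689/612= 1+77/612 = 1.13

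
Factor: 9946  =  2^1*4973^1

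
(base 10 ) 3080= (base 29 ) 3J6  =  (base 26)4ec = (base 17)AB3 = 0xC08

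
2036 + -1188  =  848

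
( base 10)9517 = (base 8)22455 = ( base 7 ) 36514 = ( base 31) 9S0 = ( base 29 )B95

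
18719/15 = 18719/15 = 1247.93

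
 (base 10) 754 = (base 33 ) MS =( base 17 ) 2a6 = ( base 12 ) 52a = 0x2f2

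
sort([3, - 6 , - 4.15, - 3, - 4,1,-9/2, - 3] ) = [ - 6, - 9/2, - 4.15, - 4,-3, - 3,1, 3 ] 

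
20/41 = 20/41=0.49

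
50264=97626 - 47362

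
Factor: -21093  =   - 3^1*79^1*89^1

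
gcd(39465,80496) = 9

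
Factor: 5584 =2^4*349^1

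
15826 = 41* 386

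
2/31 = 2/31 = 0.06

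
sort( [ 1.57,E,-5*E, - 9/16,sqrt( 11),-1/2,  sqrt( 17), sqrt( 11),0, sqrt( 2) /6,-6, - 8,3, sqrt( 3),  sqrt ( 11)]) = [ - 5 * E,-8, - 6, - 9/16,  -  1/2, 0,sqrt( 2)/6, 1.57,sqrt(3),  E, 3, sqrt( 11), sqrt( 11), sqrt( 11),  sqrt (17)]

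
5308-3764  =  1544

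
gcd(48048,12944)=16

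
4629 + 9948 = 14577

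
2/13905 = 2/13905 = 0.00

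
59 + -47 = 12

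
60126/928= 30063/464 = 64.79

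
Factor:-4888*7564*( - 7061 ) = 2^5*13^1 * 23^1*31^1*47^1*61^1*307^1 = 261065166752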